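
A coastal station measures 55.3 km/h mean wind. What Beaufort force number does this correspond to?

Beaufort force 7

55.3 km/h = 15.4 m/s, which is Beaufort 7 (near gale, 13.9–17.1 m/s).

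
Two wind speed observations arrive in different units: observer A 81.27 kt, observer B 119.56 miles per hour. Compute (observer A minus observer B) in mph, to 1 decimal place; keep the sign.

observer A: 81.27 kt = 93.524 mph.
Difference: 93.524 − 119.560 = -26.0 mph.

-26.0 mph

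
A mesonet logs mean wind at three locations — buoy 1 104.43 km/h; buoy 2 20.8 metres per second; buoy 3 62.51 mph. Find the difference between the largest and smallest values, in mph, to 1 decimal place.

buoy 1: 104.43 km/h = 64.890 mph.
buoy 2: 20.8 m/s = 46.528 mph.
Spread: 64.890 − 46.528 = 18.4 mph.

18.4 mph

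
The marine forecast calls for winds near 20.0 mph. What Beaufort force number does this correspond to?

Beaufort force 5

20.0 mph = 8.9 m/s, which is Beaufort 5 (fresh breeze, 8.0–10.7 m/s).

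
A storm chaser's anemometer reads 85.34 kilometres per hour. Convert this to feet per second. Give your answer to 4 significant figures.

1 km/h = 0.911344 ft/s, so 85.34 × 0.911344 = 77.77 ft/s.

77.77 ft/s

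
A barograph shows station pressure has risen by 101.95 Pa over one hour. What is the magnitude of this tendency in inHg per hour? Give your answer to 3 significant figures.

0.0301 inHg per hour

101.95 Pa / 1 h × 0.0002953 inHg/Pa = 0.0301 inHg/h.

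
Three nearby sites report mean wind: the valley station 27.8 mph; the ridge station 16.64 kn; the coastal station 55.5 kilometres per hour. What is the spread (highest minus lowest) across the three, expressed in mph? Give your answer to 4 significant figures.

15.34 mph

the ridge station: 16.64 kt = 19.1490 mph.
the coastal station: 55.5 km/h = 34.4861 mph.
Spread: 34.4861 − 19.1490 = 15.34 mph.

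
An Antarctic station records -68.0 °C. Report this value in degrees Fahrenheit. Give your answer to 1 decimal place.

°F = °C × 9/5 + 32 = -68.0 × 1.8 + 32 = -90.4 °F.

-90.4 °F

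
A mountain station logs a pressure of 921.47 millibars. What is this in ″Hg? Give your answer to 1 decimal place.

27.2 inHg

1 mb = 0.02953 inHg, so 921.47 × 0.02953 = 27.2 inHg.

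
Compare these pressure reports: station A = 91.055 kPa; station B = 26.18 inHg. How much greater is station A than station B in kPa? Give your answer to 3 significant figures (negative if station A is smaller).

station B: 26.18 inHg = 88.6557 kPa.
Difference: 91.0550 − 88.6557 = 2.40 kPa.

2.40 kPa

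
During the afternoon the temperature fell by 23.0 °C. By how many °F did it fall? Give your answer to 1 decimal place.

For a temperature change the 32° offset cancels: Δ°F = 23.0 × 1.8 = 41.4 °F.

41.4 °F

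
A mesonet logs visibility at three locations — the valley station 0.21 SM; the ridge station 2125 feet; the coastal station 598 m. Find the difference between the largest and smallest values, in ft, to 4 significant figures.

the valley station: 0.21 SM = 1108.80 ft.
the coastal station: 598 m = 1961.94 ft.
Spread: 2125.00 − 1108.80 = 1016 ft.

1016 ft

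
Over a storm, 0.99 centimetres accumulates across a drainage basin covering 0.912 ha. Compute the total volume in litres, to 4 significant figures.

Depth: 0.99 cm × 10 = 9.9 mm.
Area: 0.912 ha = 9120 m².
1 mm over 1 m² is 1 L, so volume = 9.9 × 9120 = 90288 L ≈ 90290 L.

90290 litres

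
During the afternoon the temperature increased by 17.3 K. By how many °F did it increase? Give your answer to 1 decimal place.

Converting a difference, only the 9/5 scale factor applies: Δ°F = 17.3 × 1.8 = 31.1 °F.

31.1 °F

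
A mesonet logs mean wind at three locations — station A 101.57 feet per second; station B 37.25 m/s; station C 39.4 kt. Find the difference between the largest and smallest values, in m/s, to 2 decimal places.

16.98 m/s

station A: 101.57 ft/s = 30.9585 m/s.
station C: 39.4 kt = 20.2691 m/s.
Spread: 37.2500 − 20.2691 = 16.98 m/s.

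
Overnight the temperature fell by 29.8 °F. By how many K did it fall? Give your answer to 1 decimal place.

A change of 1 °C equals a change of 1.8 °F: ΔK = 29.8 × 0.5556 = 16.6 K.

16.6 K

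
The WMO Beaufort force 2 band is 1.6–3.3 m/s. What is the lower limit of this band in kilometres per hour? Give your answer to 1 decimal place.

1.6–3.3 m/s × 3.6 = 5.8–11.9 km/h.

5.8 km/h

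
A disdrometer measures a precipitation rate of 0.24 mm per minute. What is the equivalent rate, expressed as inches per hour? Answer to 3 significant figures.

0.567 in/hour

0.24 mm/minute × 0.0393701 in/mm × 60 minute/hour = 0.567 in/hour.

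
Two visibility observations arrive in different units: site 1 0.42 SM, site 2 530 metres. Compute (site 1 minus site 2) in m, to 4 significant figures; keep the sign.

145.9 m

site 1: 0.42 SM = 675.924 m.
Difference: 675.924 − 530.000 = 145.9 m.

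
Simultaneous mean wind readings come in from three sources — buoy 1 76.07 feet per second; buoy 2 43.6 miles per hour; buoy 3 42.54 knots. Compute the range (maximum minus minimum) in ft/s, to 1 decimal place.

buoy 2: 43.6 mph = 63.947 ft/s.
buoy 3: 42.54 kt = 71.799 ft/s.
Spread: 76.070 − 63.947 = 12.1 ft/s.

12.1 ft/s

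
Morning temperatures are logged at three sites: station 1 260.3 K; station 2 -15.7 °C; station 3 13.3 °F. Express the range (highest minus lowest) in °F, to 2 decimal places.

station 1: 260.3 K = -12.850 °C.
station 3: 13.3 °F = -10.389 °C.
Spread: (-10.389) − (-15.700) = 5.311 °C = 9.56 °F.

9.56 °F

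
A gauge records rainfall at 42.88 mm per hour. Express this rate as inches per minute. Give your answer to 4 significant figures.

42.88 mm/hour × 0.0393701 in/mm × 0.0166667 hour/minute = 0.02814 in/minute.

0.02814 in/minute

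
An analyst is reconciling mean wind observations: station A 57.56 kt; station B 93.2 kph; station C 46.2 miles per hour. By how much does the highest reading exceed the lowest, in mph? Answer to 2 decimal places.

20.04 mph

station A: 57.56 kt = 66.2389 mph.
station B: 93.2 km/h = 57.9118 mph.
Spread: 66.2389 − 46.2000 = 20.04 mph.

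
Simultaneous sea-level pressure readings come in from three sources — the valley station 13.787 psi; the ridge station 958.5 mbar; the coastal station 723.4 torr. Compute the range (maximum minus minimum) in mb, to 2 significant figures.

the valley station: 13.787 psi = 950.58 mb.
the coastal station: 723.4 mmHg = 964.45 mb.
Spread: 964.45 − 950.58 = 14 mb.

14 mb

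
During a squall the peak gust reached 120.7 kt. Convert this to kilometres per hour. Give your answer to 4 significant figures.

1 kt = 1.852 km/h, so 120.7 × 1.852 = 223.5 km/h.

223.5 km/h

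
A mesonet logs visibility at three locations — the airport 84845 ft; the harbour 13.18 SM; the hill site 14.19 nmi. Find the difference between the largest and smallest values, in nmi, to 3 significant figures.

the airport: 84845 ft = 13.9637 nmi.
the harbour: 13.18 SM = 11.4531 nmi.
Spread: 14.1900 − 11.4531 = 2.74 nmi.

2.74 nmi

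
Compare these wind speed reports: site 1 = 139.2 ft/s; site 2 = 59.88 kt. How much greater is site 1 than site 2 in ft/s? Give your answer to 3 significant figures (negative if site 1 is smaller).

site 2: 59.88 kt = 101.066 ft/s.
Difference: 139.200 − 101.066 = 38.1 ft/s.

38.1 ft/s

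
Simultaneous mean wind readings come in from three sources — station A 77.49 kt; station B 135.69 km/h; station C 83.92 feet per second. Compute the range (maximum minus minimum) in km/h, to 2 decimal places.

station A: 77.49 kt = 143.5115 km/h.
station C: 83.92 ft/s = 92.0837 km/h.
Spread: 143.5115 − 92.0837 = 51.43 km/h.

51.43 km/h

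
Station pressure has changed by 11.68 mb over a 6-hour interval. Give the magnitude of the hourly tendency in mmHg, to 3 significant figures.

11.68 mb / 6 h × 0.750062 mmHg/mb = 1.46 mmHg/h.

1.46 mmHg per hour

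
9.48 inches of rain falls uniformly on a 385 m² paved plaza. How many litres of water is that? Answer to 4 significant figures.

Depth: 9.48 in × 25.4 = 240.792 mm.
1 mm over 1 m² is 1 L, so volume = 240.792 × 385 = 92704.92 L ≈ 92700 L.

92700 litres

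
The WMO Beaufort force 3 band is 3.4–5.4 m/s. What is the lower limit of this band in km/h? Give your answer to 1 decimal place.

12.2 km/h

3.4–5.4 m/s × 3.6 = 12.2–19.4 km/h.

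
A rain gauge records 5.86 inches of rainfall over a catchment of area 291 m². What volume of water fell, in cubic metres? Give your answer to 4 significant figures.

Depth: 5.86 in × 25.4 = 148.844 mm.
1 mm over 1 m² is 1 L, so volume = 148.844 × 291 = 43313.604 L = 43.31 m³.

43.31 cubic metres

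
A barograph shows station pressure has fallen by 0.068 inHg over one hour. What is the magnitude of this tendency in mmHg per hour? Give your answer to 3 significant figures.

1.73 mmHg per hour

0.068 inHg / 1 h × 25.4 mmHg/inHg = 1.73 mmHg/h.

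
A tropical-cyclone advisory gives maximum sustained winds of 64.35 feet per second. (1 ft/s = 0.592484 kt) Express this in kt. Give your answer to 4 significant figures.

38.13 kt

1 ft/s = 0.592484 kt, so 64.35 × 0.592484 = 38.13 kt.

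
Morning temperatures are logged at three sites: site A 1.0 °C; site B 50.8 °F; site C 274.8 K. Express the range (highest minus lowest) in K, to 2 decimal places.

site B: 50.8 °F = 10.444 °C.
site C: 274.8 K = 1.650 °C.
Spread: 10.444 − 1.000 = 9.444 °C.

9.44 K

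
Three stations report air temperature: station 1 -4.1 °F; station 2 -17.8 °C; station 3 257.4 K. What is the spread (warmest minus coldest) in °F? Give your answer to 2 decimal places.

station 1: -4.1 °F = -20.056 °C.
station 3: 257.4 K = -15.750 °C.
Spread: (-15.750) − (-20.056) = 4.306 °C = 7.75 °F.

7.75 °F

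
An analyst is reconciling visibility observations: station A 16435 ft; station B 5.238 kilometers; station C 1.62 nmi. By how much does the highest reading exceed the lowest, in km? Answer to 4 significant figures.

station A: 16435 ft = 5.00939 km.
station C: 1.62 nmi = 3.00024 km.
Spread: 5.23800 − 3.00024 = 2.238 km.

2.238 km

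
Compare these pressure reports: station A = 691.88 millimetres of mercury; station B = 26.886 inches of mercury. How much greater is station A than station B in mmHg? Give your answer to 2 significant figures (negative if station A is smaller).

9.0 mmHg

station B: 26.886 inHg = 682.904 mmHg.
Difference: 691.880 − 682.904 = 9.0 mmHg.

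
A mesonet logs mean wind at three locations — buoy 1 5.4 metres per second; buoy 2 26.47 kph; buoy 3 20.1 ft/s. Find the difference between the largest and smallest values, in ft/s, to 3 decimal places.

buoy 1: 5.4 m/s = 17.71654 ft/s.
buoy 2: 26.47 km/h = 24.12329 ft/s.
Spread: 24.12329 − 17.71654 = 6.407 ft/s.

6.407 ft/s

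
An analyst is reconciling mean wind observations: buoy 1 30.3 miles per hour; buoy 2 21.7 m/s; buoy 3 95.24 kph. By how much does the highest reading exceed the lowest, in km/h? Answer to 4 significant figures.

buoy 1: 30.3 mph = 48.7631 km/h.
buoy 2: 21.7 m/s = 78.1200 km/h.
Spread: 95.2400 − 48.7631 = 46.48 km/h.

46.48 km/h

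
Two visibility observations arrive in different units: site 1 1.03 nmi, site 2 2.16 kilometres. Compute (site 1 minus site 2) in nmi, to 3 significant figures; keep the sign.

-0.136 nmi

site 2: 2.16 km = 1.16631 nmi.
Difference: 1.03000 − 1.16631 = -0.136 nmi.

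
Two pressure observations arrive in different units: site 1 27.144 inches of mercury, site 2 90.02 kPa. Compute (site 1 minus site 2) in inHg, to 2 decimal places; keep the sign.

0.56 inHg

site 2: 90.02 kPa = 26.5829 inHg.
Difference: 27.1440 − 26.5829 = 0.56 inHg.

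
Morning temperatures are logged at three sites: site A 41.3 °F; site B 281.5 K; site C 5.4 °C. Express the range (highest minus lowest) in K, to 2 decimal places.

site A: 41.3 °F = 5.167 °C.
site B: 281.5 K = 8.350 °C.
Spread: 8.350 − 5.167 = 3.183 °C.

3.18 K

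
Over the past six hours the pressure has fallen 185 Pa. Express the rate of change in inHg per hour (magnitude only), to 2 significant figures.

185 Pa / 6 h × 0.0002953 inHg/Pa = 0.0091 inHg/h.

0.0091 inHg per hour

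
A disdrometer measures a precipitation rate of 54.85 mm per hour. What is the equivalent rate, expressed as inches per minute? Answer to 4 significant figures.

54.85 mm/hour × 0.0393701 in/mm × 0.0166667 hour/minute = 0.03599 in/minute.

0.03599 in/minute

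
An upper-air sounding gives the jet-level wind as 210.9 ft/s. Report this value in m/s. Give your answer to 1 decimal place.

64.3 m/s

1 ft/s = 0.3048 m/s, so 210.9 × 0.3048 = 64.3 m/s.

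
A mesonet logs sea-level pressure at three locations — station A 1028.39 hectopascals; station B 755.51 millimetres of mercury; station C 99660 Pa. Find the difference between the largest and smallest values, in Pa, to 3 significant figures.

station A: 1028.39 hPa = 102839.00 Pa.
station B: 755.51 mmHg = 100726.40 Pa.
Spread: 102839.00 − 99660.00 = 3180 Pa.

3180 Pa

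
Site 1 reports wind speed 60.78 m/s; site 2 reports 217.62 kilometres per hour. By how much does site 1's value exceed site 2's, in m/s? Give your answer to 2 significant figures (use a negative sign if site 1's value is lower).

site 2: 217.62 km/h = 60.4500 m/s.
Difference: 60.7800 − 60.4500 = 0.33 m/s.

0.33 m/s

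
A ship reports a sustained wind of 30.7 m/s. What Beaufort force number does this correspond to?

Beaufort force 11

30.7 m/s lies in the Beaufort 11 band (violent storm, 28.5–32.6 m/s).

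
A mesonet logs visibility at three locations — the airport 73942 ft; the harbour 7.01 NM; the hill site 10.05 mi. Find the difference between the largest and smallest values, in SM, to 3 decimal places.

5.937 SM

the airport: 73942 ft = 14.00417 SM.
the harbour: 7.01 nmi = 8.06696 SM.
Spread: 14.00417 − 8.06696 = 5.937 SM.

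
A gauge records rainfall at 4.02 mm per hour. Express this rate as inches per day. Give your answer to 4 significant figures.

4.02 mm/hour × 0.0393701 in/mm × 24 hour/day = 3.798 in/day.

3.798 in/day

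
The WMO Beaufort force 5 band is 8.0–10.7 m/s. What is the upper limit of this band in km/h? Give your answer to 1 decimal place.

8.0–10.7 m/s × 3.6 = 28.8–38.5 km/h.

38.5 km/h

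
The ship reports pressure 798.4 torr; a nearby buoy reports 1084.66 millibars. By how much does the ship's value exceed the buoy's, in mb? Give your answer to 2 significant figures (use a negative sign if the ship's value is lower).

-20 mb

the ship: 798.4 mmHg = 1064.45 mb.
Difference: 1064.45 − 1084.66 = -20 mb.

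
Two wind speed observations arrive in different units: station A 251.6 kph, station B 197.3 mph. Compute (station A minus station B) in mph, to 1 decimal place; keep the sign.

-41.0 mph

station A: 251.6 km/h = 156.337 mph.
Difference: 156.337 − 197.300 = -41.0 mph.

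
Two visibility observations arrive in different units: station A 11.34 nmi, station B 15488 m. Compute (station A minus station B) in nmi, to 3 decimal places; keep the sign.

2.977 nmi

station B: 15488 m = 8.36285 nmi.
Difference: 11.34000 − 8.36285 = 2.977 nmi.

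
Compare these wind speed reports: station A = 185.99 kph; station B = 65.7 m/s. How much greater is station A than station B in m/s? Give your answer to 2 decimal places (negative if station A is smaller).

-14.04 m/s

station A: 185.99 km/h = 51.6639 m/s.
Difference: 51.6639 − 65.7000 = -14.04 m/s.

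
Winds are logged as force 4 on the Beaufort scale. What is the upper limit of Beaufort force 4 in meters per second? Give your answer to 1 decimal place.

7.9 m/s

Beaufort 4 (moderate breeze) spans 5.5–7.9 m/s.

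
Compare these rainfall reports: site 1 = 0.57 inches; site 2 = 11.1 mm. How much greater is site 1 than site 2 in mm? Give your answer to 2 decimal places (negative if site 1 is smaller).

3.38 mm

site 1: 0.57 in = 14.4780 mm.
Difference: 14.4780 − 11.1000 = 3.38 mm.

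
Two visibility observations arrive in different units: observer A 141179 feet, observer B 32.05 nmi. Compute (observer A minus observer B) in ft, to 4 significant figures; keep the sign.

-53560 ft

observer B: 32.05 nmi = 194739.50 ft.
Difference: 141179.00 − 194739.50 = -53560 ft.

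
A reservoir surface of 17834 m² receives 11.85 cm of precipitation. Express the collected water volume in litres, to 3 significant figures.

Depth: 11.85 cm × 10 = 118.5 mm.
1 mm over 1 m² is 1 L, so volume = 118.5 × 17834 = 2113329 L ≈ 2110000 L.

2110000 litres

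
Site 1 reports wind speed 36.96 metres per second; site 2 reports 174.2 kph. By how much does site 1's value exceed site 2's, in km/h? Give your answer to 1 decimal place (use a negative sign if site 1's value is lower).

-41.1 km/h

site 1: 36.96 m/s = 133.056 km/h.
Difference: 133.056 − 174.200 = -41.1 km/h.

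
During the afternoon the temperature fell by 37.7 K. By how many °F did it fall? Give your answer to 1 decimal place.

For a temperature change the 32° offset cancels: Δ°F = 37.7 × 1.8 = 67.9 °F.

67.9 °F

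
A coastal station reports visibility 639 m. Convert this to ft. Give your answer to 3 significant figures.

1 m = 3.28084 ft, so 639 × 3.28084 = 2100 ft.

2100 ft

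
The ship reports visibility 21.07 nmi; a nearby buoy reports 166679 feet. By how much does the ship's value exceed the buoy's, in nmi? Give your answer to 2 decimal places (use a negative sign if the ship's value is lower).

-6.36 nmi

the buoy: 166679 ft = 27.4318 nmi.
Difference: 21.0700 − 27.4318 = -6.36 nmi.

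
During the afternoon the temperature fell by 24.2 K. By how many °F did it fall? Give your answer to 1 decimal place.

For a temperature change the 32° offset cancels: Δ°F = 24.2 × 1.8 = 43.6 °F.

43.6 °F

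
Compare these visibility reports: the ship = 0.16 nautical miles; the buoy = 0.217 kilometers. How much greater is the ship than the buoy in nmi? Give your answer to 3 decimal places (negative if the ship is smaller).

0.043 nmi

the buoy: 0.217 km = 0.11717 nmi.
Difference: 0.16000 − 0.11717 = 0.043 nmi.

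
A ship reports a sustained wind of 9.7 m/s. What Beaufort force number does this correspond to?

9.7 m/s lies in the Beaufort 5 band (fresh breeze, 8.0–10.7 m/s).

Beaufort force 5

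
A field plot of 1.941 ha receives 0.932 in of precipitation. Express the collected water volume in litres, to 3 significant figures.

459000 litres

Depth: 0.932 in × 25.4 = 23.6728 mm.
Area: 1.941 ha = 19410 m².
1 mm over 1 m² is 1 L, so volume = 23.6728 × 19410 = 459489.05 L ≈ 459000 L.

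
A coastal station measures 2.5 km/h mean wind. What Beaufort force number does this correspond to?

2.5 km/h = 0.7 m/s, which is Beaufort 1 (light air, 0.3–1.5 m/s).

Beaufort force 1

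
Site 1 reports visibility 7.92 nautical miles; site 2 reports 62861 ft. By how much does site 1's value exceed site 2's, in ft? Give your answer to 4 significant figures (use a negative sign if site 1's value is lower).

-14740 ft

site 1: 7.92 nmi = 48122.83 ft.
Difference: 48122.83 − 62861.00 = -14740 ft.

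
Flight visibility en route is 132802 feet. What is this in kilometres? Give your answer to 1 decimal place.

1 ft = 0.0003048 km, so 132802 × 0.0003048 = 40.5 km.

40.5 km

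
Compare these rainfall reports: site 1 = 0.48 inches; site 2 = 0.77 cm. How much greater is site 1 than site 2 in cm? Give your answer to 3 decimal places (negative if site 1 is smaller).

site 1: 0.48 in = 1.21920 cm.
Difference: 1.21920 − 0.77000 = 0.449 cm.

0.449 cm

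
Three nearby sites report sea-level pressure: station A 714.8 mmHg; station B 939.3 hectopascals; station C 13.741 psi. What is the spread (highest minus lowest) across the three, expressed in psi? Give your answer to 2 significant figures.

0.20 psi

station A: 714.8 mmHg = 13.8219 psi.
station B: 939.3 hPa = 13.6234 psi.
Spread: 13.8219 − 13.6234 = 0.20 psi.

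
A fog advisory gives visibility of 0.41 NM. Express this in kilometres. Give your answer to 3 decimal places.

1 nmi = 1.852 km, so 0.41 × 1.852 = 0.759 km.

0.759 km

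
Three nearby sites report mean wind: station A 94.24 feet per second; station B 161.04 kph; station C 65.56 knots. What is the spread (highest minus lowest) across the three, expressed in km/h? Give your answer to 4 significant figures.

57.63 km/h

station A: 94.24 ft/s = 103.4077 km/h.
station C: 65.56 kt = 121.4171 km/h.
Spread: 161.0400 − 103.4077 = 57.63 km/h.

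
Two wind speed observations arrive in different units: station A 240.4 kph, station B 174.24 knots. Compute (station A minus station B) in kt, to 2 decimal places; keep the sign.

-44.43 kt

station A: 240.4 km/h = 129.8056 kt.
Difference: 129.8056 − 174.2400 = -44.43 kt.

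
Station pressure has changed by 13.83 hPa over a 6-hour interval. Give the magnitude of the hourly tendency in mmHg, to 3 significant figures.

13.83 hPa / 6 h × 0.750062 mmHg/hPa = 1.73 mmHg/h.

1.73 mmHg per hour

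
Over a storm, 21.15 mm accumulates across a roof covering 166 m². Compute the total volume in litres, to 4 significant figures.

1 mm over 1 m² is 1 L, so volume = 21.15 × 166 = 3510.9 L ≈ 3511 L.

3511 litres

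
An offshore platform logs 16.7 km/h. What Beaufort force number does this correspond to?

Beaufort force 3

16.7 km/h = 4.6 m/s, which is Beaufort 3 (gentle breeze, 3.4–5.4 m/s).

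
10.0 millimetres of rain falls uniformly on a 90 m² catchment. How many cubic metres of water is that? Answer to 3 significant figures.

1 mm over 1 m² is 1 L, so volume = 10 × 90 = 900 L = 0.900 m³.

0.900 cubic metres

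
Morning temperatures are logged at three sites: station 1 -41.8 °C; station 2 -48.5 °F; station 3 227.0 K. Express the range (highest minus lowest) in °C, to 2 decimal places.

4.35 °C

station 2: -48.5 °F = -44.722 °C.
station 3: 227.0 K = -46.150 °C.
Spread: (-41.800) − (-46.150) = 4.350 °C.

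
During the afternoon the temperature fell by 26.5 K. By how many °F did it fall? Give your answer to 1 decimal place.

A change of 1 °C equals a change of 1.8 °F: Δ°F = 26.5 × 1.8 = 47.7 °F.

47.7 °F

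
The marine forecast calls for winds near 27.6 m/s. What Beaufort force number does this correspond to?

Beaufort force 10

27.6 m/s lies in the Beaufort 10 band (storm, 24.5–28.4 m/s).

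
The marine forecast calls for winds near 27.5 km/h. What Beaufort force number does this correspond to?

Beaufort force 4

27.5 km/h = 7.6 m/s, which is Beaufort 4 (moderate breeze, 5.5–7.9 m/s).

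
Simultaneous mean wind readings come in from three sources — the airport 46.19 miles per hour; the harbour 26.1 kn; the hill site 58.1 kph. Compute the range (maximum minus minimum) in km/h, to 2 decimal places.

26.00 km/h

the airport: 46.19 mph = 74.3356 km/h.
the harbour: 26.1 kt = 48.3372 km/h.
Spread: 74.3356 − 48.3372 = 26.00 km/h.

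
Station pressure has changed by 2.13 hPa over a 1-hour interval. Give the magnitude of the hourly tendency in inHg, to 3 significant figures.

2.13 hPa / 1 h × 0.02953 inHg/hPa = 0.0629 inHg/h.

0.0629 inHg per hour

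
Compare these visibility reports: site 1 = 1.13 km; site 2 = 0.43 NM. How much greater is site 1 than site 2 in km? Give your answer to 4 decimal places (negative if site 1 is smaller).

0.3336 km

site 2: 0.43 nmi = 0.796360 km.
Difference: 1.130000 − 0.796360 = 0.3336 km.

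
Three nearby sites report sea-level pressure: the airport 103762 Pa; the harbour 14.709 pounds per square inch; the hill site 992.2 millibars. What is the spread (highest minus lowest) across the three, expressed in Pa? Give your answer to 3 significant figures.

the harbour: 14.709 psi = 101414.99 Pa.
the hill site: 992.2 mb = 99220.00 Pa.
Spread: 103762.00 − 99220.00 = 4540 Pa.

4540 Pa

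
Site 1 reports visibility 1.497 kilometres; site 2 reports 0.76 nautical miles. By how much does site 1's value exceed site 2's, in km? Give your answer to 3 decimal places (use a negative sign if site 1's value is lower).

site 2: 0.76 nmi = 1.40752 km.
Difference: 1.49700 − 1.40752 = 0.089 km.

0.089 km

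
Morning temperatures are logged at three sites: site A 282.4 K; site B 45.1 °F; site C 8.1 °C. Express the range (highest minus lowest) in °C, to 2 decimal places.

site A: 282.4 K = 9.250 °C.
site B: 45.1 °F = 7.278 °C.
Spread: 9.250 − 7.278 = 1.972 °C.

1.97 °C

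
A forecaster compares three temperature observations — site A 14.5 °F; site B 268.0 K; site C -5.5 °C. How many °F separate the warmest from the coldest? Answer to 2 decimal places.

site A: 14.5 °F = -9.722 °C.
site B: 268.0 K = -5.150 °C.
Spread: (-5.150) − (-9.722) = 4.572 °C = 8.23 °F.

8.23 °F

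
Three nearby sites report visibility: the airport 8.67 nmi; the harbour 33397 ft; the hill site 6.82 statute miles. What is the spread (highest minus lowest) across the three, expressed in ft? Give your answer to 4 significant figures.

19280 ft

the airport: 8.67 nmi = 52679.92 ft.
the hill site: 6.82 SM = 36009.60 ft.
Spread: 52679.92 − 33397.00 = 19280 ft.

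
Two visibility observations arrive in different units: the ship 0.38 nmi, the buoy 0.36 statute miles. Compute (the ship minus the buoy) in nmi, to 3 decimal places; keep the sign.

0.067 nmi

the buoy: 0.36 SM = 0.31283 nmi.
Difference: 0.38000 − 0.31283 = 0.067 nmi.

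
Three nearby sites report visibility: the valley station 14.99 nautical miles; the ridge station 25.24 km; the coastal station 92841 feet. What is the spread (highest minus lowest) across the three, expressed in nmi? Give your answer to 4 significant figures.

1.651 nmi

the ridge station: 25.24 km = 13.62851 nmi.
the coastal station: 92841 ft = 15.27966 nmi.
Spread: 15.27966 − 13.62851 = 1.651 nmi.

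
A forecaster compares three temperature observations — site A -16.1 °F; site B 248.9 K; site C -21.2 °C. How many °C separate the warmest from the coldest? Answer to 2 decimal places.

site A: -16.1 °F = -26.722 °C.
site B: 248.9 K = -24.250 °C.
Spread: (-21.200) − (-26.722) = 5.522 °C.

5.52 °C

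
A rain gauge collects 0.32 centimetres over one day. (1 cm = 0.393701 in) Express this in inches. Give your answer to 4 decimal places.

1 cm = 0.393701 in, so 0.32 × 0.393701 = 0.1260 in.

0.1260 in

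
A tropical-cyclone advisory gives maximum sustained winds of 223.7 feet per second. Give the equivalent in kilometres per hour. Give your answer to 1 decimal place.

1 ft/s = 1.09728 km/h, so 223.7 × 1.09728 = 245.5 km/h.

245.5 km/h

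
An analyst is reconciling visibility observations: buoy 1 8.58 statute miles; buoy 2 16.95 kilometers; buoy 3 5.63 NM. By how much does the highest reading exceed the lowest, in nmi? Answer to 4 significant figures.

3.522 nmi

buoy 1: 8.58 SM = 7.45582 nmi.
buoy 2: 16.95 km = 9.15227 nmi.
Spread: 9.15227 − 5.63000 = 3.522 nmi.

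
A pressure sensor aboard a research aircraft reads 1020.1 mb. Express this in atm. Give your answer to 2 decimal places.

1.01 atm

1 mb = 0.000986923 atm, so 1020.1 × 0.000986923 = 1.01 atm.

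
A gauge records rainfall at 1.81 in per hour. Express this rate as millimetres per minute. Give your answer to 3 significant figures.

0.766 mm/minute

1.81 in/hour × 25.4 mm/in × 0.0166667 hour/minute = 0.766 mm/minute.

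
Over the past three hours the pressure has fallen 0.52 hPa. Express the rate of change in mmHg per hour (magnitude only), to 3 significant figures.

0.52 hPa / 3 h × 0.750062 mmHg/hPa = 0.130 mmHg/h.

0.130 mmHg per hour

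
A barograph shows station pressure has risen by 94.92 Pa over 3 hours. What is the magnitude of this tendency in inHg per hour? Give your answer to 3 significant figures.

0.00934 inHg per hour

94.92 Pa / 3 h × 0.0002953 inHg/Pa = 0.00934 inHg/h.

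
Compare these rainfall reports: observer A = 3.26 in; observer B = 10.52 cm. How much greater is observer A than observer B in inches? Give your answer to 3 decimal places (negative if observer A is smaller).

observer B: 10.52 cm = 4.14173 in.
Difference: 3.26000 − 4.14173 = -0.882 in.

-0.882 in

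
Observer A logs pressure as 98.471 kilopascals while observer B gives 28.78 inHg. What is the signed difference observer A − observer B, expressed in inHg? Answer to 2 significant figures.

observer A: 98.471 kPa = 29.0785 inHg.
Difference: 29.0785 − 28.7800 = 0.30 inHg.

0.30 inHg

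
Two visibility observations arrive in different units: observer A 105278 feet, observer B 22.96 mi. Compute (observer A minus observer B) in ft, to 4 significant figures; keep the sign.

observer B: 22.96 SM = 121228.80 ft.
Difference: 105278.00 − 121228.80 = -15950 ft.

-15950 ft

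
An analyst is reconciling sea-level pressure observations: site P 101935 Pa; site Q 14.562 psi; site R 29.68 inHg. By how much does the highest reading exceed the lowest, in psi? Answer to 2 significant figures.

site P: 101935 Pa = 14.7844 psi.
site R: 29.68 inHg = 14.5775 psi.
Spread: 14.7844 − 14.5620 = 0.22 psi.

0.22 psi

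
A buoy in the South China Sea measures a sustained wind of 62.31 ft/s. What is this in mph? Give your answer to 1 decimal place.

42.5 mph

1 ft/s = 0.681818 mph, so 62.31 × 0.681818 = 42.5 mph.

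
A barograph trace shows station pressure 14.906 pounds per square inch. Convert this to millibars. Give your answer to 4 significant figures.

1 psi = 68.9476 mb, so 14.906 × 68.9476 = 1028 mb.

1028 mb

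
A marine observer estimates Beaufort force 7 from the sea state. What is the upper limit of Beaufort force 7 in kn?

33 kt

Beaufort 7 (near gale) spans 28–33 knots.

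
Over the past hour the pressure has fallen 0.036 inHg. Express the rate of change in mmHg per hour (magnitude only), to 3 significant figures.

0.914 mmHg per hour

0.036 inHg / 1 h × 25.4 mmHg/inHg = 0.914 mmHg/h.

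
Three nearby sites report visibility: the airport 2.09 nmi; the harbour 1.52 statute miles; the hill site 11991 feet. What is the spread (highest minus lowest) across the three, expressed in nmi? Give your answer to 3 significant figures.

the harbour: 1.52 SM = 1.32084 nmi.
the hill site: 11991 ft = 1.97346 nmi.
Spread: 2.09000 − 1.32084 = 0.769 nmi.

0.769 nmi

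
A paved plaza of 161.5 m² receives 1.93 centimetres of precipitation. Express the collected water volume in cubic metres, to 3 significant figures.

3.12 cubic metres

Depth: 1.93 cm × 10 = 19.3 mm.
1 mm over 1 m² is 1 L, so volume = 19.3 × 161.5 = 3116.95 L = 3.12 m³.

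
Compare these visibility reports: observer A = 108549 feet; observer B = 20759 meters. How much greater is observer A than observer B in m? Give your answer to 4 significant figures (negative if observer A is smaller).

observer A: 108549 ft = 33085.74 m.
Difference: 33085.74 − 20759.00 = 12330 m.

12330 m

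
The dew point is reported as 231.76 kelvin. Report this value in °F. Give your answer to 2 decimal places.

First to °C: -41.39 °C.
Then to °F: -42.50 °F.

-42.50 °F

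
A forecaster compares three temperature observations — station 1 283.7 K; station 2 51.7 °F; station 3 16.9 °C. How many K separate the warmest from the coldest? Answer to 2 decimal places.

6.35 K

station 1: 283.7 K = 10.550 °C.
station 2: 51.7 °F = 10.944 °C.
Spread: 16.900 − 10.550 = 6.350 °C.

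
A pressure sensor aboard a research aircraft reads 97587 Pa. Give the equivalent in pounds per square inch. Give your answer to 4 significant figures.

1 Pa = 0.000145038 psi, so 97587 × 0.000145038 = 14.15 psi.

14.15 psi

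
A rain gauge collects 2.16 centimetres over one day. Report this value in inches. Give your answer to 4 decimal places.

1 cm = 0.393701 in, so 2.16 × 0.393701 = 0.8504 in.

0.8504 in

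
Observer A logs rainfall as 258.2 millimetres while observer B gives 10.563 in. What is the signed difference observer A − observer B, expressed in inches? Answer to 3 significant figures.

-0.398 in

observer A: 258.2 mm = 10.16535 in.
Difference: 10.16535 − 10.56300 = -0.398 in.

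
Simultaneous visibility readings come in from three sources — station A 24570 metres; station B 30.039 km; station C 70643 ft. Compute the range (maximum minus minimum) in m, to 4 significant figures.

station B: 30.039 km = 30039.00 m.
station C: 70643 ft = 21531.99 m.
Spread: 30039.00 − 21531.99 = 8507 m.

8507 m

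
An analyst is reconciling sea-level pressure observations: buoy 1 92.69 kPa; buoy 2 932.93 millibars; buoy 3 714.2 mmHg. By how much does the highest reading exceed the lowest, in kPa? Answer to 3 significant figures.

2.53 kPa

buoy 2: 932.93 mb = 93.2930 kPa.
buoy 3: 714.2 mmHg = 95.2188 kPa.
Spread: 95.2188 − 92.6900 = 2.53 kPa.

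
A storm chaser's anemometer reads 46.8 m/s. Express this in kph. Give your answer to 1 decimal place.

1 m/s = 3.6 km/h, so 46.8 × 3.6 = 168.5 km/h.

168.5 km/h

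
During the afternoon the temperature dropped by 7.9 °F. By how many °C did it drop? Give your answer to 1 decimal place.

A change of 1 °C equals a change of 1.8 °F: Δ°C = 7.9 × 0.5556 = 4.4 °C.

4.4 °C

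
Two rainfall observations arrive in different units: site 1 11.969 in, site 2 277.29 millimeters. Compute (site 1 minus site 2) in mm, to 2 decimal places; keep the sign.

site 1: 11.969 in = 304.0126 mm.
Difference: 304.0126 − 277.2900 = 26.72 mm.

26.72 mm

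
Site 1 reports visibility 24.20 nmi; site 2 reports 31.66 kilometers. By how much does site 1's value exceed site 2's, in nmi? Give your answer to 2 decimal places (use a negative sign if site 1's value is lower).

7.10 nmi

site 2: 31.66 km = 17.09503 nmi.
Difference: 24.20000 − 17.09503 = 7.10 nmi.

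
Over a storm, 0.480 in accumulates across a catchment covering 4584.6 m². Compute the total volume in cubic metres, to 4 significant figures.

Depth: 0.480 in × 25.4 = 12.192 mm.
1 mm over 1 m² is 1 L, so volume = 12.192 × 4584.6 = 55895.443 L = 55.90 m³.

55.90 cubic metres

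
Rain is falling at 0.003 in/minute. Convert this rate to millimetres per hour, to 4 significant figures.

4.572 mm/hour

0.003 in/minute × 25.4 mm/in × 60 minute/hour = 4.572 mm/hour.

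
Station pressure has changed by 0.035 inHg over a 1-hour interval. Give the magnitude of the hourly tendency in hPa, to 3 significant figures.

1.19 hPa per hour

0.035 inHg / 1 h × 33.8639 hPa/inHg = 1.19 hPa/h.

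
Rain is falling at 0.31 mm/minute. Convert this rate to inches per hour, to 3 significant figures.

0.31 mm/minute × 0.0393701 in/mm × 60 minute/hour = 0.732 in/hour.

0.732 in/hour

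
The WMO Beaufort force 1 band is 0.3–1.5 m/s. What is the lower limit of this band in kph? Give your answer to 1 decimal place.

1.1 km/h

0.3–1.5 m/s × 3.6 = 1.1–5.4 km/h.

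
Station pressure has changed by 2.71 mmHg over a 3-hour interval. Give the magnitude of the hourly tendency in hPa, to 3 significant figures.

2.71 mmHg / 3 h × 1.33322 hPa/mmHg = 1.20 hPa/h.

1.20 hPa per hour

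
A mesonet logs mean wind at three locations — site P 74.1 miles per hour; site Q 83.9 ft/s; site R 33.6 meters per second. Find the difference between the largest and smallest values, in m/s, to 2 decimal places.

8.03 m/s

site P: 74.1 mph = 33.1257 m/s.
site Q: 83.9 ft/s = 25.5727 m/s.
Spread: 33.6000 − 25.5727 = 8.03 m/s.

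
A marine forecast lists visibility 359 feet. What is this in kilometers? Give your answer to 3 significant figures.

0.109 km

1 ft = 0.0003048 km, so 359 × 0.0003048 = 0.109 km.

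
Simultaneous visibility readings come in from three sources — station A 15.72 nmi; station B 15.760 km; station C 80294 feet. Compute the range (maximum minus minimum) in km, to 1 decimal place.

station A: 15.72 nmi = 29.113 km.
station C: 80294 ft = 24.474 km.
Spread: 29.113 − 15.760 = 13.4 km.

13.4 km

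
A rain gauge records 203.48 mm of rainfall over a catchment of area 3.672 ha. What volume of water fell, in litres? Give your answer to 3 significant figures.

7470000 litres

Area: 3.672 ha = 36720 m².
1 mm over 1 m² is 1 L, so volume = 203.48 × 36720 = 7471785.6 L ≈ 7470000 L.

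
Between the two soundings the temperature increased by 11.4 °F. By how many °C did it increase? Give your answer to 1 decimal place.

Converting a difference, only the 9/5 scale factor applies: Δ°C = 11.4 × 0.5556 = 6.3 °C.

6.3 °C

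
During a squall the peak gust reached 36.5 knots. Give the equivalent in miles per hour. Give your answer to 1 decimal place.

1 kt = 1.15078 mph, so 36.5 × 1.15078 = 42.0 mph.

42.0 mph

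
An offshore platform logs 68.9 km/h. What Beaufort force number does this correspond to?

Beaufort force 8

68.9 km/h = 19.1 m/s, which is Beaufort 8 (gale, 17.2–20.7 m/s).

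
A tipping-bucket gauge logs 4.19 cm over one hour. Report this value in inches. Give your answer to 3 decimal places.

1 cm = 0.393701 in, so 4.19 × 0.393701 = 1.650 in.

1.650 in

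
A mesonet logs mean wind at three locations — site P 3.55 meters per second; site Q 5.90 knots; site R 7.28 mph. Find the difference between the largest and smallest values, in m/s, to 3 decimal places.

site Q: 5.90 kt = 3.03522 m/s.
site R: 7.28 mph = 3.25445 m/s.
Spread: 3.55000 − 3.03522 = 0.515 m/s.

0.515 m/s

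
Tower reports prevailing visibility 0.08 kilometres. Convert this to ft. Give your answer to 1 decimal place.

262.5 ft

1 km = 3280.84 ft, so 0.08 × 3280.84 = 262.5 ft.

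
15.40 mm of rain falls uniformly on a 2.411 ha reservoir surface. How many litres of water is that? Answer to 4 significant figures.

Area: 2.411 ha = 24110 m².
1 mm over 1 m² is 1 L, so volume = 15.4 × 24110 = 371294 L ≈ 371300 L.

371300 litres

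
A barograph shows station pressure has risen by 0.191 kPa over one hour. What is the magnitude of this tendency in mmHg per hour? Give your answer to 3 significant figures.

1.43 mmHg per hour

0.191 kPa / 1 h × 7.50062 mmHg/kPa = 1.43 mmHg/h.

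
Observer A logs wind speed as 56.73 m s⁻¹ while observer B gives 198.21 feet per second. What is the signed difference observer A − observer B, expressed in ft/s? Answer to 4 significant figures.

observer A: 56.73 m/s = 186.1220 ft/s.
Difference: 186.1220 − 198.2100 = -12.09 ft/s.

-12.09 ft/s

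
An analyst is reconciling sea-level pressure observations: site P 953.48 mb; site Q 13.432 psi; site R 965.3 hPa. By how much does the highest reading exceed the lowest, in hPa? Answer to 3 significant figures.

39.2 hPa

site P: 953.48 mb = 953.480 hPa.
site Q: 13.432 psi = 926.104 hPa.
Spread: 965.300 − 926.104 = 39.2 hPa.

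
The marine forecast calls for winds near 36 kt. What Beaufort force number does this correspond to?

36 kt lies in the Beaufort 8 band (gale, 34–40 kt).

Beaufort force 8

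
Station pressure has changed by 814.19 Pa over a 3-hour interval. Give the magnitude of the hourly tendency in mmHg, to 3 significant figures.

2.04 mmHg per hour

814.19 Pa / 3 h × 0.00750062 mmHg/Pa = 2.04 mmHg/h.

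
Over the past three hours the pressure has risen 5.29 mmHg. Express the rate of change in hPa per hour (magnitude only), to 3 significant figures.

2.35 hPa per hour

5.29 mmHg / 3 h × 1.33322 hPa/mmHg = 2.35 hPa/h.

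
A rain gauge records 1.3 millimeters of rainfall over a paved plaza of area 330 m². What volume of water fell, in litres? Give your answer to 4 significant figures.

429.0 litres

1 mm over 1 m² is 1 L, so volume = 1.3 × 330 = 429 L ≈ 429.0 L.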